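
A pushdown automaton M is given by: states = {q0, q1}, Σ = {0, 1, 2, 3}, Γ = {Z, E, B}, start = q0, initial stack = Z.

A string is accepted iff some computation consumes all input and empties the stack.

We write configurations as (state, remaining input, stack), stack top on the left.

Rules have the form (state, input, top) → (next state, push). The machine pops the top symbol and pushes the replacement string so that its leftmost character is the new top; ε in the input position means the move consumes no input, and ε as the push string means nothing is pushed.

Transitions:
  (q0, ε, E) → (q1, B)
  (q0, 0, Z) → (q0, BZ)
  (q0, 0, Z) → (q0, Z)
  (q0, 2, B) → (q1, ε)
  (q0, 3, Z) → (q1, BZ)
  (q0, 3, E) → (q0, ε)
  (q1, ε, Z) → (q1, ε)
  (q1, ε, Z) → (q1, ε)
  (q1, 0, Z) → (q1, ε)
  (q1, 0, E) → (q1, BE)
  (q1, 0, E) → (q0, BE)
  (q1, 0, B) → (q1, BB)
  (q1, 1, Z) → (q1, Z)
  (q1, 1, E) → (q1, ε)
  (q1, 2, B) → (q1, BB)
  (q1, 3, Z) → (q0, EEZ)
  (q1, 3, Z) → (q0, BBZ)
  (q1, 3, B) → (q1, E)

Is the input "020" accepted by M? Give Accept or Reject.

One accepting computation: (q0, 020, Z) ⊢ (q0, 20, BZ) ⊢ (q1, 0, Z) ⊢ (q1, ε, ε)
All input consumed and the stack is empty.

Accept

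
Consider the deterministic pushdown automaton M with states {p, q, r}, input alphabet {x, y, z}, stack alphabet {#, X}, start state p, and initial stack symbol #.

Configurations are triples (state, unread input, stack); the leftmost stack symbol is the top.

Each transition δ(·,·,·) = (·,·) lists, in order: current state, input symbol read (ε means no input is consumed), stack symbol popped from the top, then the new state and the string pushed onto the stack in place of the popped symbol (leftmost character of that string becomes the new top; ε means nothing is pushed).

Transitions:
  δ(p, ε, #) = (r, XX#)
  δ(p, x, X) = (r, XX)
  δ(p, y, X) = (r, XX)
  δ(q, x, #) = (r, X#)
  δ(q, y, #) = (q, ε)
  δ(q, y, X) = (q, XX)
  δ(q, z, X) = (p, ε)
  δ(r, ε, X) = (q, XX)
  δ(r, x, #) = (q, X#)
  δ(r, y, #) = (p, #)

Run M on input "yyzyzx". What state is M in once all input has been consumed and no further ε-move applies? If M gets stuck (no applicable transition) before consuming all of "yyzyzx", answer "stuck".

(p, yyzyzx, #)
  ε-move, top #: go to r, push XX# → (r, yyzyzx, XX#)
  ε-move, top X: go to q, push XX → (q, yyzyzx, XXX#)
  read y, top X: go to q, push XX → (q, yzyzx, XXXX#)
  read y, top X: go to q, push XX → (q, zyzx, XXXXX#)
  read z, top X: go to p, push ε → (p, yzx, XXXX#)
  read y, top X: go to r, push XX → (r, zx, XXXXX#)
  ε-move, top X: go to q, push XX → (q, zx, XXXXXX#)
  read z, top X: go to p, push ε → (p, x, XXXXX#)
  read x, top X: go to r, push XX → (r, ε, XXXXXX#)
  ε-move, top X: go to q, push XX → (q, ε, XXXXXXX#)
All input consumed; M is in state q.

q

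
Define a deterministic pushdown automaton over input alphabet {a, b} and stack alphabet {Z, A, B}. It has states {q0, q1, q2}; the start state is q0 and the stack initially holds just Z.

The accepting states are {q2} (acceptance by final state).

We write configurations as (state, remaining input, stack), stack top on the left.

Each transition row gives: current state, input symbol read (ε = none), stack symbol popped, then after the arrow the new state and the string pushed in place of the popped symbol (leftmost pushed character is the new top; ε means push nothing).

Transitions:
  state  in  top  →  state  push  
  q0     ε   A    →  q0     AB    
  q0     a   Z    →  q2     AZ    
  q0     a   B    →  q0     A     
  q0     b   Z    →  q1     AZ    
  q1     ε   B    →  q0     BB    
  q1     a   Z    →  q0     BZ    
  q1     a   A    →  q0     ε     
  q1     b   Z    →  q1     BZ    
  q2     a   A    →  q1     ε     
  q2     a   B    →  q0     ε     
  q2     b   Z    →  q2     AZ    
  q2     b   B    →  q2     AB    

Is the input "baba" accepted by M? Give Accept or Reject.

(q0, baba, Z)
  read b, top Z: go to q1, push AZ → (q1, aba, AZ)
  read a, top A: go to q0, push ε → (q0, ba, Z)
  read b, top Z: go to q1, push AZ → (q1, a, AZ)
  read a, top A: go to q0, push ε → (q0, ε, Z)
All input consumed; state q0 ∉ F and no further ε-move applies.

Reject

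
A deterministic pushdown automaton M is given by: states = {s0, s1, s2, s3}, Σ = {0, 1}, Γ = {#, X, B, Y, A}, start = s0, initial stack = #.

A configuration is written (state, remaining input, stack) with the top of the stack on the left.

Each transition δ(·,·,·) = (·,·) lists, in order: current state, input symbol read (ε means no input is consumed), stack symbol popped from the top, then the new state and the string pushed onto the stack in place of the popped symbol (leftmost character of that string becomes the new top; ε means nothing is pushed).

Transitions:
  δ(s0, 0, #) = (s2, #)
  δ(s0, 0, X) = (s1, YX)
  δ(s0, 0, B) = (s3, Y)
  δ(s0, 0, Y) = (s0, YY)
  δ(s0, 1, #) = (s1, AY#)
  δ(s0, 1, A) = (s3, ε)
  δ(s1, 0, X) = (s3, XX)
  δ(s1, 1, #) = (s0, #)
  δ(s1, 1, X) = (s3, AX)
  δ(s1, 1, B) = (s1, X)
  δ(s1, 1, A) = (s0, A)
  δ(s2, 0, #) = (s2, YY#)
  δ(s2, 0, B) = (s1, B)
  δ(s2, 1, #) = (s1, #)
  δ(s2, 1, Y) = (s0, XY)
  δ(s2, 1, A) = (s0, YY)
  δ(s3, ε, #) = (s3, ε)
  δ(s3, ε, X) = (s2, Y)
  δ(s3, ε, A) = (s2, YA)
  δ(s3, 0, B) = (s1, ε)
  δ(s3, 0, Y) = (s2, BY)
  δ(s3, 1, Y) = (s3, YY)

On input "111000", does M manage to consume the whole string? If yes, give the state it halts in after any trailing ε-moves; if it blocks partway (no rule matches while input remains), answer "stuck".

stuck

(s0, 111000, #) ⊢ (s1, 11000, AY#) ⊢ (s0, 1000, AY#) ⊢ (s3, 000, Y#) ⊢ (s2, 00, BY#) ⊢ (s1, 0, BY#)
No transition for (s1, 0, top B); M blocks with input 0 remaining.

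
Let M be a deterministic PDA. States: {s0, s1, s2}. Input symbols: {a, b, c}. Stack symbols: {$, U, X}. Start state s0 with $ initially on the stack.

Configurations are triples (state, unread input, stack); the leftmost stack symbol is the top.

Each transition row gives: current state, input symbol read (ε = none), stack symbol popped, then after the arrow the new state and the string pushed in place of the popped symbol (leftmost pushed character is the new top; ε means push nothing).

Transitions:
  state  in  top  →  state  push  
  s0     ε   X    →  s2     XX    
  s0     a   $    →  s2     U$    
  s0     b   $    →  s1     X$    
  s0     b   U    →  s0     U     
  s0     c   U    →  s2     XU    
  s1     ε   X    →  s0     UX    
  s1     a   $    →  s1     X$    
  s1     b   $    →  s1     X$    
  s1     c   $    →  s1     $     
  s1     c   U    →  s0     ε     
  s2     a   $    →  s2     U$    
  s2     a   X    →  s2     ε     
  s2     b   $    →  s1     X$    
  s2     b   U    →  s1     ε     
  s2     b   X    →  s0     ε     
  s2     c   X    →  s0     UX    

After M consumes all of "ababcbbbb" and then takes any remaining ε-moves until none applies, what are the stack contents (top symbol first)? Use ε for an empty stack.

UX$

(s0, ababcbbbb, $)
  read a, top $: go to s2, push U$ → (s2, babcbbbb, U$)
  read b, top U: go to s1, push ε → (s1, abcbbbb, $)
  read a, top $: go to s1, push X$ → (s1, bcbbbb, X$)
  ε-move, top X: go to s0, push UX → (s0, bcbbbb, UX$)
  read b, top U: go to s0, push U → (s0, cbbbb, UX$)
  read c, top U: go to s2, push XU → (s2, bbbb, XUX$)
  read b, top X: go to s0, push ε → (s0, bbb, UX$)
  read b, top U: go to s0, push U → (s0, bb, UX$)
  read b, top U: go to s0, push U → (s0, b, UX$)
  read b, top U: go to s0, push U → (s0, ε, UX$)
All input consumed in state s0 with stack UX$.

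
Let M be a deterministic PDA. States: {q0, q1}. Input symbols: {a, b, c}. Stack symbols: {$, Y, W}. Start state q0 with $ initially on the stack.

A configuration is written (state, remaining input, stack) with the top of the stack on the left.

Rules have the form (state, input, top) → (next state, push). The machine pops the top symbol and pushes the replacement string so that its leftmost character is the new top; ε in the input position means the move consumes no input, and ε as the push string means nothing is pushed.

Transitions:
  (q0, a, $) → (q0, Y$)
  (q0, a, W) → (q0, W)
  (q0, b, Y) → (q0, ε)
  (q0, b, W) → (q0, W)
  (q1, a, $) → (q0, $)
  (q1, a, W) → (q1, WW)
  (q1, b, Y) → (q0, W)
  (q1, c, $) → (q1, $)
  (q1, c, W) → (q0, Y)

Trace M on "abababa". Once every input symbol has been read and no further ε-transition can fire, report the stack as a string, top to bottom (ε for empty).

(q0, abababa, $)
  read a, top $: go to q0, push Y$ → (q0, bababa, Y$)
  read b, top Y: go to q0, push ε → (q0, ababa, $)
  read a, top $: go to q0, push Y$ → (q0, baba, Y$)
  read b, top Y: go to q0, push ε → (q0, aba, $)
  read a, top $: go to q0, push Y$ → (q0, ba, Y$)
  read b, top Y: go to q0, push ε → (q0, a, $)
  read a, top $: go to q0, push Y$ → (q0, ε, Y$)
All input consumed in state q0 with stack Y$.

Y$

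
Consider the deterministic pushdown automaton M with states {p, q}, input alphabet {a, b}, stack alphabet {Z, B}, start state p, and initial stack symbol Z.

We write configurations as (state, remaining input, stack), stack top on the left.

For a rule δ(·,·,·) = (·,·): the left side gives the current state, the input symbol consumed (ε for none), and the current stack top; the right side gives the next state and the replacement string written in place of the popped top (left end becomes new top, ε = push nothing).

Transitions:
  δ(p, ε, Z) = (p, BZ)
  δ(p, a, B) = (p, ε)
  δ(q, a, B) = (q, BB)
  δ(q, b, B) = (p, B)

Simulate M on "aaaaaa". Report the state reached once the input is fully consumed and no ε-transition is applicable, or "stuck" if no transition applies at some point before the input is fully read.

(p, aaaaaa, Z)
  ε-move, top Z: go to p, push BZ → (p, aaaaaa, BZ)
  read a, top B: go to p, push ε → (p, aaaaa, Z)
  ε-move, top Z: go to p, push BZ → (p, aaaaa, BZ)
  read a, top B: go to p, push ε → (p, aaaa, Z)
  ε-move, top Z: go to p, push BZ → (p, aaaa, BZ)
  read a, top B: go to p, push ε → (p, aaa, Z)
  ε-move, top Z: go to p, push BZ → (p, aaa, BZ)
  read a, top B: go to p, push ε → (p, aa, Z)
  ε-move, top Z: go to p, push BZ → (p, aa, BZ)
  read a, top B: go to p, push ε → (p, a, Z)
  ε-move, top Z: go to p, push BZ → (p, a, BZ)
  read a, top B: go to p, push ε → (p, ε, Z)
  ε-move, top Z: go to p, push BZ → (p, ε, BZ)
All input consumed; M is in state p.

p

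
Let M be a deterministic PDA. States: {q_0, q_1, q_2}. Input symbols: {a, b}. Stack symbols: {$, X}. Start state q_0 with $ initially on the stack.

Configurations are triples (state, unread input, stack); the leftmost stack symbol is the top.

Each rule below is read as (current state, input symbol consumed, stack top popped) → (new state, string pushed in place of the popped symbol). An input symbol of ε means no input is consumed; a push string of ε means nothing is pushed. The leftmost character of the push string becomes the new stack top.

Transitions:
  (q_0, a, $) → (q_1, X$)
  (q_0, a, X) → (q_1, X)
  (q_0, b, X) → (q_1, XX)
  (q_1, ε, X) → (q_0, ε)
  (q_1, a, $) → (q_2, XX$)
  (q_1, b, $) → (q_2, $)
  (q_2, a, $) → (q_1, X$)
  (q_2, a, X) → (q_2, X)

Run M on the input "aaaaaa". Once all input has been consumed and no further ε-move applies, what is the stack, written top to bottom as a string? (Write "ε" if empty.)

(q_0, aaaaaa, $)
  read a, top $: go to q_1, push X$ → (q_1, aaaaa, X$)
  ε-move, top X: go to q_0, push ε → (q_0, aaaaa, $)
  read a, top $: go to q_1, push X$ → (q_1, aaaa, X$)
  ε-move, top X: go to q_0, push ε → (q_0, aaaa, $)
  read a, top $: go to q_1, push X$ → (q_1, aaa, X$)
  ε-move, top X: go to q_0, push ε → (q_0, aaa, $)
  read a, top $: go to q_1, push X$ → (q_1, aa, X$)
  ε-move, top X: go to q_0, push ε → (q_0, aa, $)
  read a, top $: go to q_1, push X$ → (q_1, a, X$)
  ε-move, top X: go to q_0, push ε → (q_0, a, $)
  read a, top $: go to q_1, push X$ → (q_1, ε, X$)
  ε-move, top X: go to q_0, push ε → (q_0, ε, $)
All input consumed in state q_0 with stack $.

$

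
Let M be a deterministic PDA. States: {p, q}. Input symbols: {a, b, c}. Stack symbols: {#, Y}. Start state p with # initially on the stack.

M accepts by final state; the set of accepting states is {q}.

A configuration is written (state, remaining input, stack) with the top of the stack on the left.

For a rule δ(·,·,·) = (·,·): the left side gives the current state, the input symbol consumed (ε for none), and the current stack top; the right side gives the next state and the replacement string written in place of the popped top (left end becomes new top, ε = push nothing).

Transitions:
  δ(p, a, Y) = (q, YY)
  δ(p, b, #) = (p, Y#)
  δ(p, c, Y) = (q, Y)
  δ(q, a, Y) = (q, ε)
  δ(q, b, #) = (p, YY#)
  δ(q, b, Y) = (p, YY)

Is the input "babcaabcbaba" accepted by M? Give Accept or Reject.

Accept

(p, babcaabcbaba, #) ⊢ (p, abcaabcbaba, Y#) ⊢ (q, bcaabcbaba, YY#) ⊢ (p, caabcbaba, YYY#) ⊢ (q, aabcbaba, YYY#) ⊢ (q, abcbaba, YY#) ⊢ (q, bcbaba, Y#) ⊢ (p, cbaba, YY#) ⊢ (q, baba, YY#) ⊢ (p, aba, YYY#) ⊢ (q, ba, YYYY#) ⊢ (p, a, YYYYY#) ⊢ (q, ε, YYYYYY#)
All input consumed; state q ∈ F.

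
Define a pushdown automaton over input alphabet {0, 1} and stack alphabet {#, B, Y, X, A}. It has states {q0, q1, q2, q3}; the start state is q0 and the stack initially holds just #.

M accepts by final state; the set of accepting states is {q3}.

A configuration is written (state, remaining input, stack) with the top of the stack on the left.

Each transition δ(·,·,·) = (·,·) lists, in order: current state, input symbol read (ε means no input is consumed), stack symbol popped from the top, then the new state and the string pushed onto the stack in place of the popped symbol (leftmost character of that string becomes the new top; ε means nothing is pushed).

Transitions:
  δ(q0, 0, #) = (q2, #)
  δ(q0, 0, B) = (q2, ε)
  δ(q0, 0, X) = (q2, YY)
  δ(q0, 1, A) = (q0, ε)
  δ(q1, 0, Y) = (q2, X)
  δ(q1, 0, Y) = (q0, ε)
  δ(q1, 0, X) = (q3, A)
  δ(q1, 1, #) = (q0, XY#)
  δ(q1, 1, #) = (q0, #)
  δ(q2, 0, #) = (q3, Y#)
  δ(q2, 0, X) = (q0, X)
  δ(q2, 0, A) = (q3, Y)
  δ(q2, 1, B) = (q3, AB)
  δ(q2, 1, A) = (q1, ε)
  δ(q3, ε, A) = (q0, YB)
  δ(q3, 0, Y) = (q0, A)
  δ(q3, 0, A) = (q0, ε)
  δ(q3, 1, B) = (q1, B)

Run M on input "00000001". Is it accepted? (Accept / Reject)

Reject

No computation consumes all input and reaches a final state.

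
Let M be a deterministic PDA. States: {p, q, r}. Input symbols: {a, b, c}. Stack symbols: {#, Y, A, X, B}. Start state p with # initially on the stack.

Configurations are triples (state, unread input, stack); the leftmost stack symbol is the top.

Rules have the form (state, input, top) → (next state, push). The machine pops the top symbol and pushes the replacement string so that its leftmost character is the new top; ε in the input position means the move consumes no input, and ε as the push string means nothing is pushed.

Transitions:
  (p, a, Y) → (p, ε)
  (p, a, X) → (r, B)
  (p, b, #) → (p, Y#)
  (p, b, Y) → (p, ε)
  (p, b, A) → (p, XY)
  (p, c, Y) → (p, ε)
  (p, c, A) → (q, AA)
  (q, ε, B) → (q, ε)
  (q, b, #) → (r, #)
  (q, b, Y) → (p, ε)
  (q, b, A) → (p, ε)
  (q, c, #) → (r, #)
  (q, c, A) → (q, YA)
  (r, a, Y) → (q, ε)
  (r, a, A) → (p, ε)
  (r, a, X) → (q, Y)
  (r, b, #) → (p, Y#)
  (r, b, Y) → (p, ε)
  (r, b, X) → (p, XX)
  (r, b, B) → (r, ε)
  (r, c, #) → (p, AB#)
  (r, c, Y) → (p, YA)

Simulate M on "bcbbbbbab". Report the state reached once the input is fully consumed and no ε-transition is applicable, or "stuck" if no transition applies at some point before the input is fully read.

(p, bcbbbbbab, #)
  read b, top #: go to p, push Y# → (p, cbbbbbab, Y#)
  read c, top Y: go to p, push ε → (p, bbbbbab, #)
  read b, top #: go to p, push Y# → (p, bbbbab, Y#)
  read b, top Y: go to p, push ε → (p, bbbab, #)
  read b, top #: go to p, push Y# → (p, bbab, Y#)
  read b, top Y: go to p, push ε → (p, bab, #)
  read b, top #: go to p, push Y# → (p, ab, Y#)
  read a, top Y: go to p, push ε → (p, b, #)
  read b, top #: go to p, push Y# → (p, ε, Y#)
All input consumed; M is in state p.

p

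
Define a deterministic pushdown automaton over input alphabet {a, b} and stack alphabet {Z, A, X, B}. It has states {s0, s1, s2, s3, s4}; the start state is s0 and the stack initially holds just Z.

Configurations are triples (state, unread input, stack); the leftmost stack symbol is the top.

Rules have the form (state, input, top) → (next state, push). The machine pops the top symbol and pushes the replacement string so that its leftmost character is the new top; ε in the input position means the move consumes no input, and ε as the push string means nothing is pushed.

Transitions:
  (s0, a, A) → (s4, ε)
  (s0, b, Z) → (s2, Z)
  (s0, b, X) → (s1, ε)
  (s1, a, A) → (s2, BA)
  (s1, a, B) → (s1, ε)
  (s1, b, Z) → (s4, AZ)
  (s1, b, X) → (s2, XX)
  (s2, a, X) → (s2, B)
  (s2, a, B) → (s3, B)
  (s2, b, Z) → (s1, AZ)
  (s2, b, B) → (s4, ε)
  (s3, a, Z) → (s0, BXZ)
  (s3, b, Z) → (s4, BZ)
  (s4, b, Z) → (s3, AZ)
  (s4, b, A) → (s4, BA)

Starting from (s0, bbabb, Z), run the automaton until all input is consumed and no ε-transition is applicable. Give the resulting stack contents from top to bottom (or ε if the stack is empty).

(s0, bbabb, Z)
  read b, top Z: go to s2, push Z → (s2, babb, Z)
  read b, top Z: go to s1, push AZ → (s1, abb, AZ)
  read a, top A: go to s2, push BA → (s2, bb, BAZ)
  read b, top B: go to s4, push ε → (s4, b, AZ)
  read b, top A: go to s4, push BA → (s4, ε, BAZ)
All input consumed in state s4 with stack BAZ.

BAZ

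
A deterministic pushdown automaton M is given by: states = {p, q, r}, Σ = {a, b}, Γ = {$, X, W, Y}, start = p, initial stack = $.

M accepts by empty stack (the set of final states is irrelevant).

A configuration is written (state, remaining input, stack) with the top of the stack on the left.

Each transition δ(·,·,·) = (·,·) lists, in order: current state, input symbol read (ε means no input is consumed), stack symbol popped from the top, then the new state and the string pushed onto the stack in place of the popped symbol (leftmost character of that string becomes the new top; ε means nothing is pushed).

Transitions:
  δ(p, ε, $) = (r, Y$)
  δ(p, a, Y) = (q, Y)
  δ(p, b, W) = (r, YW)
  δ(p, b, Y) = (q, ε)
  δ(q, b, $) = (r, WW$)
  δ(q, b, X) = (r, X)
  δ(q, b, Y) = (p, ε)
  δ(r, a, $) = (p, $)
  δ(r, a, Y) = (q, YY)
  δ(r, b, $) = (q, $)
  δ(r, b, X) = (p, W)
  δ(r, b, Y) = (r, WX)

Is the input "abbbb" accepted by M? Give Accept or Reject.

(p, abbbb, $)
  ε-move, top $: go to r, push Y$ → (r, abbbb, Y$)
  read a, top Y: go to q, push YY → (q, bbbb, YY$)
  read b, top Y: go to p, push ε → (p, bbb, Y$)
  read b, top Y: go to q, push ε → (q, bb, $)
  read b, top $: go to r, push WW$ → (r, b, WW$)
No transition applies at (r, b, WW$); input not fully consumed.

Reject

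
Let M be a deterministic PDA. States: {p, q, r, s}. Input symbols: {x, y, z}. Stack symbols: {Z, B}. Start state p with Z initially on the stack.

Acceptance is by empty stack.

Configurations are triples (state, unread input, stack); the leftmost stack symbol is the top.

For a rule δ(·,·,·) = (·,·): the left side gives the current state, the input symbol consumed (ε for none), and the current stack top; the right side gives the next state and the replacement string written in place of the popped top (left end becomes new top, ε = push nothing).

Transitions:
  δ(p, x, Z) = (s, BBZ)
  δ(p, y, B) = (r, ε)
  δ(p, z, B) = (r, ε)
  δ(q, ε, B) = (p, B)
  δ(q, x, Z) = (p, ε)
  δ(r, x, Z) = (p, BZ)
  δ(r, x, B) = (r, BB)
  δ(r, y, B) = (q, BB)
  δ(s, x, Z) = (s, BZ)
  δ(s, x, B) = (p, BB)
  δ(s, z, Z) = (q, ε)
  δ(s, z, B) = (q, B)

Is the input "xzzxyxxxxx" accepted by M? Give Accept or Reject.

Reject

(p, xzzxyxxxxx, Z)
  read x, top Z: go to s, push BBZ → (s, zzxyxxxxx, BBZ)
  read z, top B: go to q, push B → (q, zxyxxxxx, BBZ)
  ε-move, top B: go to p, push B → (p, zxyxxxxx, BBZ)
  read z, top B: go to r, push ε → (r, xyxxxxx, BZ)
  read x, top B: go to r, push BB → (r, yxxxxx, BBZ)
  read y, top B: go to q, push BB → (q, xxxxx, BBBZ)
  ε-move, top B: go to p, push B → (p, xxxxx, BBBZ)
No transition applies at (p, xxxxx, BBBZ); input not fully consumed.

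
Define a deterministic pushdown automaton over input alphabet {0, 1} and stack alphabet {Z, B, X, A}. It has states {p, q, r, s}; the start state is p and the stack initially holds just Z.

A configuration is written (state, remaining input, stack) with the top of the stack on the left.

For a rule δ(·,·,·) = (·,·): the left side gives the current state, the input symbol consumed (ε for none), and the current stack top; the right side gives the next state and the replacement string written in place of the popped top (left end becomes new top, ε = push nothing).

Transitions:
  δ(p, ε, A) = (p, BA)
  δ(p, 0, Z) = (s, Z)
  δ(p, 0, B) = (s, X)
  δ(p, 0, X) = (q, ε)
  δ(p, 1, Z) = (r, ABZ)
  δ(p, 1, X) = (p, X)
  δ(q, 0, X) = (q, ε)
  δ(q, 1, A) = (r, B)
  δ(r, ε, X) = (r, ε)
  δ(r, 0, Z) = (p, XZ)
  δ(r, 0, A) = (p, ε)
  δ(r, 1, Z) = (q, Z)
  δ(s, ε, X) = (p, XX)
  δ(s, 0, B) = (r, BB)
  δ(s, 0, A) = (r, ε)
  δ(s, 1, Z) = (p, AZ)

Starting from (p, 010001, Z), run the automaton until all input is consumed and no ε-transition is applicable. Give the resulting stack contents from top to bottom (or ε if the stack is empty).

BZ

(p, 010001, Z)
  read 0, top Z: go to s, push Z → (s, 10001, Z)
  read 1, top Z: go to p, push AZ → (p, 0001, AZ)
  ε-move, top A: go to p, push BA → (p, 0001, BAZ)
  read 0, top B: go to s, push X → (s, 001, XAZ)
  ε-move, top X: go to p, push XX → (p, 001, XXAZ)
  read 0, top X: go to q, push ε → (q, 01, XAZ)
  read 0, top X: go to q, push ε → (q, 1, AZ)
  read 1, top A: go to r, push B → (r, ε, BZ)
All input consumed in state r with stack BZ.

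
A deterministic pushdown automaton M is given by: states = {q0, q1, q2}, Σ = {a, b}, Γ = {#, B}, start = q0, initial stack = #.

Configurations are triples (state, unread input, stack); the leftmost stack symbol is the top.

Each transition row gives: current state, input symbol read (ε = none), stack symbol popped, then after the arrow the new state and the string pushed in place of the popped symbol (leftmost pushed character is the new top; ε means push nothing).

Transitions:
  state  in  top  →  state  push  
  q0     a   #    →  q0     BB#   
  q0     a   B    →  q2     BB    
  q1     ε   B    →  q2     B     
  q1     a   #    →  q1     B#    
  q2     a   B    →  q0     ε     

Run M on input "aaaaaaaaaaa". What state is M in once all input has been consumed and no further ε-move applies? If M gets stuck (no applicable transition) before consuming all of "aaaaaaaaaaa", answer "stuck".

q0

(q0, aaaaaaaaaaa, #)
  read a, top #: go to q0, push BB# → (q0, aaaaaaaaaa, BB#)
  read a, top B: go to q2, push BB → (q2, aaaaaaaaa, BBB#)
  read a, top B: go to q0, push ε → (q0, aaaaaaaa, BB#)
  read a, top B: go to q2, push BB → (q2, aaaaaaa, BBB#)
  read a, top B: go to q0, push ε → (q0, aaaaaa, BB#)
  read a, top B: go to q2, push BB → (q2, aaaaa, BBB#)
  read a, top B: go to q0, push ε → (q0, aaaa, BB#)
  read a, top B: go to q2, push BB → (q2, aaa, BBB#)
  read a, top B: go to q0, push ε → (q0, aa, BB#)
  read a, top B: go to q2, push BB → (q2, a, BBB#)
  read a, top B: go to q0, push ε → (q0, ε, BB#)
All input consumed; M is in state q0.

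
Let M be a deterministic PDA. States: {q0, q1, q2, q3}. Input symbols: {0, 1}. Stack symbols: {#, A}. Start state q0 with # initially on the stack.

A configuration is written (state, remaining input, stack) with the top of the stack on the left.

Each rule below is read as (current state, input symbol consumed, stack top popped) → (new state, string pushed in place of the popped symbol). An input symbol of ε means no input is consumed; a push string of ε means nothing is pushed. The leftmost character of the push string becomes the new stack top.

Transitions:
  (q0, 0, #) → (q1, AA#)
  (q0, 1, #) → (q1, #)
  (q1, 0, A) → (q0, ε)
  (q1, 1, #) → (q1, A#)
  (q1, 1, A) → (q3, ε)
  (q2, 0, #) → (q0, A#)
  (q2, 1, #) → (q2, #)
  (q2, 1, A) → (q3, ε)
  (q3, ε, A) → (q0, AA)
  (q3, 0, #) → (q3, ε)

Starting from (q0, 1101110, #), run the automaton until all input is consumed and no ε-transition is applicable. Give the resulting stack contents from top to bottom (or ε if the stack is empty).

ε

(q0, 1101110, #)
  read 1, top #: go to q1, push # → (q1, 101110, #)
  read 1, top #: go to q1, push A# → (q1, 01110, A#)
  read 0, top A: go to q0, push ε → (q0, 1110, #)
  read 1, top #: go to q1, push # → (q1, 110, #)
  read 1, top #: go to q1, push A# → (q1, 10, A#)
  read 1, top A: go to q3, push ε → (q3, 0, #)
  read 0, top #: go to q3, push ε → (q3, ε, ε)
All input consumed in state q3 with stack ε.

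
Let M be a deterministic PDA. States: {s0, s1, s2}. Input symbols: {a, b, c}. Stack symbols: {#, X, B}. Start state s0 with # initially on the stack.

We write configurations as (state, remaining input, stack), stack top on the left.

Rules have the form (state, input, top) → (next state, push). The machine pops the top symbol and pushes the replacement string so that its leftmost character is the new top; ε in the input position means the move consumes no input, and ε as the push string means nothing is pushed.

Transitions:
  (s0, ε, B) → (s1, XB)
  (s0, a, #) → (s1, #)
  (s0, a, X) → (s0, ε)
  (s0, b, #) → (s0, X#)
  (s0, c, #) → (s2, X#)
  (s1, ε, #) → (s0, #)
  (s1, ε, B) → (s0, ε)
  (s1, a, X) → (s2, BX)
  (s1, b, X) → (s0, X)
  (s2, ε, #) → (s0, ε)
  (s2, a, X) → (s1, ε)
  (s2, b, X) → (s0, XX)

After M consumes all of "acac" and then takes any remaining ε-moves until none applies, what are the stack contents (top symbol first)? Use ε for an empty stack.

(s0, acac, #) ⊢ (s1, cac, #) ⊢ (s0, cac, #) ⊢ (s2, ac, X#) ⊢ (s1, c, #) ⊢ (s0, c, #) ⊢ (s2, ε, X#)
All input consumed in state s2 with stack X#.

X#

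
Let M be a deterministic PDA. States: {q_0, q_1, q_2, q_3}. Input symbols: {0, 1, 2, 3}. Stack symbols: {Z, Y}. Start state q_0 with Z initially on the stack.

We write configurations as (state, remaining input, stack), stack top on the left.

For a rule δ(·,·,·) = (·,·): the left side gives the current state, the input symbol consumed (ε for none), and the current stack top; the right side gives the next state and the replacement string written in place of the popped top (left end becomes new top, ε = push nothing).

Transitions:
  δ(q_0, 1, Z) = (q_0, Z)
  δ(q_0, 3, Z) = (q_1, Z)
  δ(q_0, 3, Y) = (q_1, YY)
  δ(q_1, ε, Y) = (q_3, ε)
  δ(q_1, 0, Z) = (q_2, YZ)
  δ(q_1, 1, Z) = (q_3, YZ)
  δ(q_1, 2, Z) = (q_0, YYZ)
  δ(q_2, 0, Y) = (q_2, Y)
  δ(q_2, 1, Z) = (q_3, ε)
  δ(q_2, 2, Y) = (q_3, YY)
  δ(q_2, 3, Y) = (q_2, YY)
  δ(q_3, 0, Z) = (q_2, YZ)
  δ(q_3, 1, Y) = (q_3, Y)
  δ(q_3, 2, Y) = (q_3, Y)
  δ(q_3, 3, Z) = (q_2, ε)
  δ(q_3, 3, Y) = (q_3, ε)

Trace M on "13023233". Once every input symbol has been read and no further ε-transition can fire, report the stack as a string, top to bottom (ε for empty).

(q_0, 13023233, Z)
  read 1, top Z: go to q_0, push Z → (q_0, 3023233, Z)
  read 3, top Z: go to q_1, push Z → (q_1, 023233, Z)
  read 0, top Z: go to q_2, push YZ → (q_2, 23233, YZ)
  read 2, top Y: go to q_3, push YY → (q_3, 3233, YYZ)
  read 3, top Y: go to q_3, push ε → (q_3, 233, YZ)
  read 2, top Y: go to q_3, push Y → (q_3, 33, YZ)
  read 3, top Y: go to q_3, push ε → (q_3, 3, Z)
  read 3, top Z: go to q_2, push ε → (q_2, ε, ε)
All input consumed in state q_2 with stack ε.

ε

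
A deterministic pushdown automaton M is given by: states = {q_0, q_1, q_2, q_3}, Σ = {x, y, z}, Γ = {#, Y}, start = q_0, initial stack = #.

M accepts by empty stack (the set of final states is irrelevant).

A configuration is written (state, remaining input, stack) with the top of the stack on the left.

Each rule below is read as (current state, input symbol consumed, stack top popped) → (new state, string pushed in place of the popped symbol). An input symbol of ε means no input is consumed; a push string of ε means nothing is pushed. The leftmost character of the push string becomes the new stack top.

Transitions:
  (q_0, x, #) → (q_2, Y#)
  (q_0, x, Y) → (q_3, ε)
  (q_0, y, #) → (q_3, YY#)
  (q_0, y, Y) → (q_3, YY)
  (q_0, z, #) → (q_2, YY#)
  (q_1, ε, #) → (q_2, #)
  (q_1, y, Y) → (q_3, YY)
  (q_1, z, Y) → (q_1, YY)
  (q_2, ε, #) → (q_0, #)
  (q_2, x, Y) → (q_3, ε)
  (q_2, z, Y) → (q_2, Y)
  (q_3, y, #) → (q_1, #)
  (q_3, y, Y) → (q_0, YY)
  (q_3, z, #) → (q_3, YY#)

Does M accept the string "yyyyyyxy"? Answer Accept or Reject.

(q_0, yyyyyyxy, #)
  read y, top #: go to q_3, push YY# → (q_3, yyyyyxy, YY#)
  read y, top Y: go to q_0, push YY → (q_0, yyyyxy, YYY#)
  read y, top Y: go to q_3, push YY → (q_3, yyyxy, YYYY#)
  read y, top Y: go to q_0, push YY → (q_0, yyxy, YYYYY#)
  read y, top Y: go to q_3, push YY → (q_3, yxy, YYYYYY#)
  read y, top Y: go to q_0, push YY → (q_0, xy, YYYYYYY#)
  read x, top Y: go to q_3, push ε → (q_3, y, YYYYYY#)
  read y, top Y: go to q_0, push YY → (q_0, ε, YYYYYYY#)
All input consumed; stack is YYYYYYY#, not empty, and no further ε-move applies.

Reject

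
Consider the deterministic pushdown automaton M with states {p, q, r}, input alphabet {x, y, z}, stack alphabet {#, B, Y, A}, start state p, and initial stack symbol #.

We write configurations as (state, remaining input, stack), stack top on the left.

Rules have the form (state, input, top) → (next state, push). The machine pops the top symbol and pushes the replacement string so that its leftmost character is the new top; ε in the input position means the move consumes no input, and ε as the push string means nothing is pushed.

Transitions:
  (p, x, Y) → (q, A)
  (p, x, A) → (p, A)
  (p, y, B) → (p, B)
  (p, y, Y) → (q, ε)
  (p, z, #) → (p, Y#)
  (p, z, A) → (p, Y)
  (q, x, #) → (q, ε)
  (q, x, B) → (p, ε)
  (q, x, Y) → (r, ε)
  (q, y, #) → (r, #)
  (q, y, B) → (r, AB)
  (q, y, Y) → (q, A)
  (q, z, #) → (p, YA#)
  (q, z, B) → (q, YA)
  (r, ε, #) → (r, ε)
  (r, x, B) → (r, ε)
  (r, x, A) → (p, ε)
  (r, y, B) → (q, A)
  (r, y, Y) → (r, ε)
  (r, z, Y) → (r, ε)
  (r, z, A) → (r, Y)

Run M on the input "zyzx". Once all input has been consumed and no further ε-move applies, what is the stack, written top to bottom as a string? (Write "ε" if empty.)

AA#

(p, zyzx, #)
  read z, top #: go to p, push Y# → (p, yzx, Y#)
  read y, top Y: go to q, push ε → (q, zx, #)
  read z, top #: go to p, push YA# → (p, x, YA#)
  read x, top Y: go to q, push A → (q, ε, AA#)
All input consumed in state q with stack AA#.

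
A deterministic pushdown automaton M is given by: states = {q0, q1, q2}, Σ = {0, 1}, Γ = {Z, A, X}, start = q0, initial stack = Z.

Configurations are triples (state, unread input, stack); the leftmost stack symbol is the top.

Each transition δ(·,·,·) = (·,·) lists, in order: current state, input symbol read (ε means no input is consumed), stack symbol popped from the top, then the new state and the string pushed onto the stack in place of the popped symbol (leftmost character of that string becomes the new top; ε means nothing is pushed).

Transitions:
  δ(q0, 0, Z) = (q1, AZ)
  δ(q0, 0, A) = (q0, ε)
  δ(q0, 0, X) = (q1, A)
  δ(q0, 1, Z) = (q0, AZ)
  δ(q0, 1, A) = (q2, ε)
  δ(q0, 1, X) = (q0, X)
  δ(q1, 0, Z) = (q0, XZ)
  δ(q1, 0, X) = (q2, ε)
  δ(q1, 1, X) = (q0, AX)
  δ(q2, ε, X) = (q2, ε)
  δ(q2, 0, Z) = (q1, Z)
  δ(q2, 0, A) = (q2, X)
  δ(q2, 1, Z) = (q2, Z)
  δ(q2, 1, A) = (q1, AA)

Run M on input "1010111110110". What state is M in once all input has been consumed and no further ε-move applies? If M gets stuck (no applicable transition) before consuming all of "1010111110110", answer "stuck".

(q0, 1010111110110, Z)
  read 1, top Z: go to q0, push AZ → (q0, 010111110110, AZ)
  read 0, top A: go to q0, push ε → (q0, 10111110110, Z)
  read 1, top Z: go to q0, push AZ → (q0, 0111110110, AZ)
  read 0, top A: go to q0, push ε → (q0, 111110110, Z)
  read 1, top Z: go to q0, push AZ → (q0, 11110110, AZ)
  read 1, top A: go to q2, push ε → (q2, 1110110, Z)
  read 1, top Z: go to q2, push Z → (q2, 110110, Z)
  read 1, top Z: go to q2, push Z → (q2, 10110, Z)
  read 1, top Z: go to q2, push Z → (q2, 0110, Z)
  read 0, top Z: go to q1, push Z → (q1, 110, Z)
No transition for (q1, 1, top Z); M blocks with input 110 remaining.

stuck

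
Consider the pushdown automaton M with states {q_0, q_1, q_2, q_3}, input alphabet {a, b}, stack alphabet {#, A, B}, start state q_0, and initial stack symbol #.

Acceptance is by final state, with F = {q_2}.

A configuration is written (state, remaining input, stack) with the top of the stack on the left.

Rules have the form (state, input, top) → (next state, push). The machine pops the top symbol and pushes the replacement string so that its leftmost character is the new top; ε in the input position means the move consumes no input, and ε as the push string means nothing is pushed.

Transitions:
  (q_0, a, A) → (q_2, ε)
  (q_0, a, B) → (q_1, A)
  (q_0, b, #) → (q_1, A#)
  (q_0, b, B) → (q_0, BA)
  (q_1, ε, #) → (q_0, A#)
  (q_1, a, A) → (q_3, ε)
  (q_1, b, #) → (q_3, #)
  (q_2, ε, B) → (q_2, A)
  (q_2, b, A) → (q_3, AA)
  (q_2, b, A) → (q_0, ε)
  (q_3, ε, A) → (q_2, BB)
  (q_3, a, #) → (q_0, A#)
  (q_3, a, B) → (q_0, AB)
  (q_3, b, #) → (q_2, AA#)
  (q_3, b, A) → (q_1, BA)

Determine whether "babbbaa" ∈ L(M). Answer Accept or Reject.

One accepting computation: (q_0, babbbaa, #) ⊢ (q_1, abbbaa, A#) ⊢ (q_3, bbbaa, #) ⊢ (q_2, bbaa, AA#) ⊢ (q_3, baa, AAA#) ⊢ (q_2, baa, BBAA#) ⊢ (q_2, baa, ABAA#) ⊢ (q_0, aa, BAA#) ⊢ (q_1, a, AAA#) ⊢ (q_3, ε, AA#) ⊢ (q_2, ε, BBA#)
All input consumed and state q_2 ∈ F.

Accept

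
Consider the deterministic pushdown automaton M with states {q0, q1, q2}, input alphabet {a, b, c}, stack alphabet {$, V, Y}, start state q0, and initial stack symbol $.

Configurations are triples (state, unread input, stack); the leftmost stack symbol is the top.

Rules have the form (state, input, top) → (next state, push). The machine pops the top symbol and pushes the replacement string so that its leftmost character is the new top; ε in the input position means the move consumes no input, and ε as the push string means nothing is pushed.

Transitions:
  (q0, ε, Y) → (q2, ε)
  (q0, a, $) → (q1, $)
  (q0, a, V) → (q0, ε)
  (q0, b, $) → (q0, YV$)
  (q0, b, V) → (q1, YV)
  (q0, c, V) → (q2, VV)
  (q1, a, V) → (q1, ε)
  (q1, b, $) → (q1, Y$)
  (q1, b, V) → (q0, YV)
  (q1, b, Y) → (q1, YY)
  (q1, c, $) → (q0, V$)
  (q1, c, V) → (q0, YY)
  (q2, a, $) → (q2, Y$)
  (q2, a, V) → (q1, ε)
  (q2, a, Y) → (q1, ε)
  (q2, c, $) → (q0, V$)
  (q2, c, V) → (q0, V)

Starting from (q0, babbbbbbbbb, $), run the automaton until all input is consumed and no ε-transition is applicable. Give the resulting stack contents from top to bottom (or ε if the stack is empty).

(q0, babbbbbbbbb, $) ⊢ (q0, abbbbbbbbb, YV$) ⊢ (q2, abbbbbbbbb, V$) ⊢ (q1, bbbbbbbbb, $) ⊢ (q1, bbbbbbbb, Y$) ⊢ (q1, bbbbbbb, YY$) ⊢ (q1, bbbbbb, YYY$) ⊢ (q1, bbbbb, YYYY$) ⊢ (q1, bbbb, YYYYY$) ⊢ (q1, bbb, YYYYYY$) ⊢ (q1, bb, YYYYYYY$) ⊢ (q1, b, YYYYYYYY$) ⊢ (q1, ε, YYYYYYYYY$)
All input consumed in state q1 with stack YYYYYYYYY$.

YYYYYYYYY$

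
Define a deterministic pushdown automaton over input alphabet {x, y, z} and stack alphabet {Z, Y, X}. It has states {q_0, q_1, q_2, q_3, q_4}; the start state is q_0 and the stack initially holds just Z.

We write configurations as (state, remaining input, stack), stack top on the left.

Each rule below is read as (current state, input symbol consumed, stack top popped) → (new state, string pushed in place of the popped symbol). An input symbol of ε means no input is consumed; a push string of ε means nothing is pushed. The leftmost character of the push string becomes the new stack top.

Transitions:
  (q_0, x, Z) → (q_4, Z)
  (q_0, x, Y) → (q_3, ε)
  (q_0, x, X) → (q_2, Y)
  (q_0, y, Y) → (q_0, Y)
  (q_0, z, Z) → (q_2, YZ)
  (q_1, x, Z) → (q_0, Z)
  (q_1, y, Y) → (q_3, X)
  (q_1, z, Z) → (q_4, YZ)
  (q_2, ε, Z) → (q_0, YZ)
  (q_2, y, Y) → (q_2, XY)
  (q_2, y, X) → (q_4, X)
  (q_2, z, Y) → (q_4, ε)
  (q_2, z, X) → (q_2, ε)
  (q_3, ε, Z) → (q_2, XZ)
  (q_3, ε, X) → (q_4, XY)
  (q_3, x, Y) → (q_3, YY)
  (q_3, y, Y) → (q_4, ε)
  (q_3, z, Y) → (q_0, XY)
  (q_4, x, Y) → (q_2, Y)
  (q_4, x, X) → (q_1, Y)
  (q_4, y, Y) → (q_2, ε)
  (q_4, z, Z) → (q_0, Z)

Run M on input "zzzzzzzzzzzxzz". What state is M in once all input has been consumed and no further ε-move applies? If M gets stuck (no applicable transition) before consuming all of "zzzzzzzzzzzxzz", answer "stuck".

stuck

(q_0, zzzzzzzzzzzxzz, Z)
  read z, top Z: go to q_2, push YZ → (q_2, zzzzzzzzzzxzz, YZ)
  read z, top Y: go to q_4, push ε → (q_4, zzzzzzzzzxzz, Z)
  read z, top Z: go to q_0, push Z → (q_0, zzzzzzzzxzz, Z)
  read z, top Z: go to q_2, push YZ → (q_2, zzzzzzzxzz, YZ)
  read z, top Y: go to q_4, push ε → (q_4, zzzzzzxzz, Z)
  read z, top Z: go to q_0, push Z → (q_0, zzzzzxzz, Z)
  read z, top Z: go to q_2, push YZ → (q_2, zzzzxzz, YZ)
  read z, top Y: go to q_4, push ε → (q_4, zzzxzz, Z)
  read z, top Z: go to q_0, push Z → (q_0, zzxzz, Z)
  read z, top Z: go to q_2, push YZ → (q_2, zxzz, YZ)
  read z, top Y: go to q_4, push ε → (q_4, xzz, Z)
No transition for (q_4, x, top Z); M blocks with input xzz remaining.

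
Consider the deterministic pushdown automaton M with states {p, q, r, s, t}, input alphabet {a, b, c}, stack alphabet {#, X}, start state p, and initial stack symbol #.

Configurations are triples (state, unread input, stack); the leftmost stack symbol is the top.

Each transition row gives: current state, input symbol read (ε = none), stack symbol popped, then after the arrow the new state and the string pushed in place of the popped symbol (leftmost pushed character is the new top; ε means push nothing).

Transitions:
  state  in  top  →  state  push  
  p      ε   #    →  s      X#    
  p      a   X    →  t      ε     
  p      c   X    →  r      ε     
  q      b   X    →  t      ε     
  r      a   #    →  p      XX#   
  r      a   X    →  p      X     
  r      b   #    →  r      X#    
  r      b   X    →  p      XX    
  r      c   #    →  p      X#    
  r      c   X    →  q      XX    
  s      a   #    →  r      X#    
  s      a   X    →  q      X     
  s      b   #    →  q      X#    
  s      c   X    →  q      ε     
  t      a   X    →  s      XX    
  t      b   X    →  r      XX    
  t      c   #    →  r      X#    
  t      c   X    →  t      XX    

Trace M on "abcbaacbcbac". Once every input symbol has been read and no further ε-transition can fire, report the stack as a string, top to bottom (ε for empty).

(p, abcbaacbcbac, #) ⊢ (s, abcbaacbcbac, X#) ⊢ (q, bcbaacbcbac, X#) ⊢ (t, cbaacbcbac, #) ⊢ (r, baacbcbac, X#) ⊢ (p, aacbcbac, XX#) ⊢ (t, acbcbac, X#) ⊢ (s, cbcbac, XX#) ⊢ (q, bcbac, X#) ⊢ (t, cbac, #) ⊢ (r, bac, X#) ⊢ (p, ac, XX#) ⊢ (t, c, X#) ⊢ (t, ε, XX#)
All input consumed in state t with stack XX#.

XX#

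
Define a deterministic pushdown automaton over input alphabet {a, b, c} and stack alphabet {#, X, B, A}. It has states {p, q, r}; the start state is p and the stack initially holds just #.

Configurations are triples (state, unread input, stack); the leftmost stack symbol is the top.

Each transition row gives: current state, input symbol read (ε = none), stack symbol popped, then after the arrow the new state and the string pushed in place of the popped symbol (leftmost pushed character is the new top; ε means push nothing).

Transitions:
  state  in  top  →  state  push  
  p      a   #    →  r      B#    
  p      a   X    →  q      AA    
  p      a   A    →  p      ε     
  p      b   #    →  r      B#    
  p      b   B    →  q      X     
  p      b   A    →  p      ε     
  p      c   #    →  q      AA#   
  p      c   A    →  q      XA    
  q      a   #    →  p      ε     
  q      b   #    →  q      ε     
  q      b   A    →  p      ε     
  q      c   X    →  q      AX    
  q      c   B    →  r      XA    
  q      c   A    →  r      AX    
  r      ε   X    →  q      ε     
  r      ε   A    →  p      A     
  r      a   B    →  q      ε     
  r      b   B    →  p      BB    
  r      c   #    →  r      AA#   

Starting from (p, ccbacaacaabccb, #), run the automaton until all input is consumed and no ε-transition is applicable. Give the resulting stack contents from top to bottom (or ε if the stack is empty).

(p, ccbacaacaabccb, #)
  read c, top #: go to q, push AA# → (q, cbacaacaabccb, AA#)
  read c, top A: go to r, push AX → (r, bacaacaabccb, AXA#)
  ε-move, top A: go to p, push A → (p, bacaacaabccb, AXA#)
  read b, top A: go to p, push ε → (p, acaacaabccb, XA#)
  read a, top X: go to q, push AA → (q, caacaabccb, AAA#)
  read c, top A: go to r, push AX → (r, aacaabccb, AXAA#)
  ε-move, top A: go to p, push A → (p, aacaabccb, AXAA#)
  read a, top A: go to p, push ε → (p, acaabccb, XAA#)
  read a, top X: go to q, push AA → (q, caabccb, AAAA#)
  read c, top A: go to r, push AX → (r, aabccb, AXAAA#)
  ε-move, top A: go to p, push A → (p, aabccb, AXAAA#)
  read a, top A: go to p, push ε → (p, abccb, XAAA#)
  read a, top X: go to q, push AA → (q, bccb, AAAAA#)
  read b, top A: go to p, push ε → (p, ccb, AAAA#)
  read c, top A: go to q, push XA → (q, cb, XAAAA#)
  read c, top X: go to q, push AX → (q, b, AXAAAA#)
  read b, top A: go to p, push ε → (p, ε, XAAAA#)
All input consumed in state p with stack XAAAA#.

XAAAA#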